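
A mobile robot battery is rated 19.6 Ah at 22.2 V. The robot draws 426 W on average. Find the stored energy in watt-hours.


E = capacity * V = 19.6*22.2 = 435.1200

435.1200 Wh


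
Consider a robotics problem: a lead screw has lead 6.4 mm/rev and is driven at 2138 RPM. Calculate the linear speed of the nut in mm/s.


v = lead * (RPM/60) = 6.4*2138/60 = 228.0533

228.0533 mm/s


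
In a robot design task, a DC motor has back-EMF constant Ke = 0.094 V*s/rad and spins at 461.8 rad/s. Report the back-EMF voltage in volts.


V_emf = Ke * omega = 0.094*461.8 = 43.4092

43.4092 V


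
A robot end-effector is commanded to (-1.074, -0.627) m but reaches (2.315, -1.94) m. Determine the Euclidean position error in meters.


dx = 2.315 - (-1.074) = 3.3890, dy = -1.94 - (-0.627) = -1.3130
err = sqrt(11.485321 + 1.723969) = 3.6345

3.6345 m


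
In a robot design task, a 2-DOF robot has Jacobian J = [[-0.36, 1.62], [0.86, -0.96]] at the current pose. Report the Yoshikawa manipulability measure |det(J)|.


det(J) = -0.36*-0.96 - (1.62)*(0.86) = -1.0476
|det(J)| = 1.0476

1.0476


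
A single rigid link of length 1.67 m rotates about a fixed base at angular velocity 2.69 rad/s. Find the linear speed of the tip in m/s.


v = L*omega = 1.67 * 2.69 = 4.4923

4.4923 m/s


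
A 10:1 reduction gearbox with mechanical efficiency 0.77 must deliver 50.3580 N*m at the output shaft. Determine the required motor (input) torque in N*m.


tau_in = tau_out / (N * eta) = 50.3580 / (10 * 0.77) = 6.5400

6.5400 N*m


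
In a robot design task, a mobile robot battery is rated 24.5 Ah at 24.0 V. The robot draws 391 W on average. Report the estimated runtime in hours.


E = 24.5*24.0 = 588.0000 Wh
t = E/P = 588.0000/391 = 1.5038

1.5038 hours


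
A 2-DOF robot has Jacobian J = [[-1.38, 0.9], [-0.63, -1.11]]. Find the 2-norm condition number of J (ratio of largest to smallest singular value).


JJ^T eigenvalues: trace(JJ^T) = 4.3434, det(JJ^T) = det(J)^2 = 4.40496144
s_max^2 = (4.3434 + sqrt(1.24527780))/2 = 2.72966008
s_min^2 = (4.3434 - sqrt(1.24527780))/2 = 1.61373992
kappa = s_max/s_min = sqrt(2.72966008/1.61373992) = 1.3006

1.3006


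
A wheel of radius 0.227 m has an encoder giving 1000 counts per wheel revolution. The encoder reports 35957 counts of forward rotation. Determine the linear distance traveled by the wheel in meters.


revs = 35957/1000 = 35.957000
d = revs * 2*pi*r = 35.957000 * 2*pi*0.227 = 51.2849

51.2849 m


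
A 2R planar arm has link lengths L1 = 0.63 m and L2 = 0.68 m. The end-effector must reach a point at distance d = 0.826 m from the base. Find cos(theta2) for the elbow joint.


cos(th2) = (d^2 - L1^2 - L2^2)/(2*L1*L2) = (0.826^2 - 0.63^2 - 0.68^2)/(2*0.63*0.68) = -0.2066

-0.2066


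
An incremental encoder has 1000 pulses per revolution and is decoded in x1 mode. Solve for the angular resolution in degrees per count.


resolution = 360 / (PPR * 1) = 360 / 1000 = 0.3600

0.3600 degrees


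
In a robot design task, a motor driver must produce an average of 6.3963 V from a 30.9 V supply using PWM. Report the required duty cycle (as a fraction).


D = V_avg/V_supply = 6.3963/30.9 = 0.2070

0.2070


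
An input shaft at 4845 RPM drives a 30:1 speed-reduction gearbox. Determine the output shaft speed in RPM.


omega_out = omega_in / N = 4845 / 30 = 161.5000

161.5000 RPM


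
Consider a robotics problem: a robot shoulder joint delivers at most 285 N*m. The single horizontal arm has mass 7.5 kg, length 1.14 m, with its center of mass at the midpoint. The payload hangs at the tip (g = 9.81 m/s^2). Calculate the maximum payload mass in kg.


tau_arm = m_arm*g*(L/2) = 7.5*9.81*1.14/2 = 41.9378 N*m
tau_payload = tau_max - tau_arm = 285 - 41.9378 = 243.0622
m_payload = tau_payload / (g*L) = 243.0622 / (9.81*1.14) = 21.7342

21.7342 kg


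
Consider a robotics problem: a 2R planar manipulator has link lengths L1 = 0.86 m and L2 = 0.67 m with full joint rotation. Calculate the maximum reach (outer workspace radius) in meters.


r_max = L1 + L2 = 0.86 + 0.67 = 1.5300

1.5300 m


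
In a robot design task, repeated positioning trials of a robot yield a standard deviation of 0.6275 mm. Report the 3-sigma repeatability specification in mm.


repeatability = 3*sigma = 3*0.6275 = 1.8825

1.8825 mm


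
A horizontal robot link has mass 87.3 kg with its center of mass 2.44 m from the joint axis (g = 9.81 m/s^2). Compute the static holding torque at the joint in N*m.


tau = m*g*L = 87.3 * 9.81 * 2.44 = 2089.6477

2089.6477 N*m


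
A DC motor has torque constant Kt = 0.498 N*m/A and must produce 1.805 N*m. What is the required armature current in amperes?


I = tau / Kt = 1.805/0.498 = 3.6245

3.6245 A


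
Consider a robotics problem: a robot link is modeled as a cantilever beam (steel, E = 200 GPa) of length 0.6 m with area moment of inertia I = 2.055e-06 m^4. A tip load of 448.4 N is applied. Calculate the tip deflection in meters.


delta = F*L^3/(3*E*I) = 448.4*0.6^3/(3*2.000e+11*2.055e-06)
      = 96.8544/1233000 = 7.8552e-05

7.8552e-05 m


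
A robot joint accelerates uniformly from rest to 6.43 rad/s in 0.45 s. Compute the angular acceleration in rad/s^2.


alpha = delta_omega / t = 6.43 / 0.45 = 14.2889

14.2889 rad/s^2


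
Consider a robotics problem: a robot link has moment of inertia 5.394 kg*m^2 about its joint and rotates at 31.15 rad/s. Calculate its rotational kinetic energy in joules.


KE = (1/2)*I*omega^2 = 0.5*5.394*31.15^2 = 2616.9598

2616.9598 J


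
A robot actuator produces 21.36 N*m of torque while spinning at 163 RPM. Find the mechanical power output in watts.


omega = 163 * 2*pi/60 = 17.069320 rad/s
P = tau * omega = 21.36 * 17.069320 = 364.6007

364.6007 W


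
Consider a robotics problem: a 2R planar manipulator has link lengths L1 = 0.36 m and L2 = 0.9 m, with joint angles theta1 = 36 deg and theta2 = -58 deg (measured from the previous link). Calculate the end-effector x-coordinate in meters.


x = L1*cos(th1) + L2*cos(th1+th2) = 0.36*cos(36 deg) + 0.9*cos(-22 deg) = 1.1257

1.1257 m


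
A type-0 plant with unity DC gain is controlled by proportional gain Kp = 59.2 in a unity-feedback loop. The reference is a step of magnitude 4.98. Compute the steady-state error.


e_ss = R/(1 + Kp) = 4.98/(1 + 59.2) = 4.98/60.2000 = 0.0827

0.0827


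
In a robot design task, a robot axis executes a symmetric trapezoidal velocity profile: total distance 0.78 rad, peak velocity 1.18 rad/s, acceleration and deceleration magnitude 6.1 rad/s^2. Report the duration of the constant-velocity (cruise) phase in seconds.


t_acc = v/a = 0.193443 s, d_acc = v^2/(2a) = 0.114131 rad each
d_cruise = 0.78 - 2*0.114131 = 0.551738 rad
t_cruise = d_cruise/v = 0.551738/1.18 = 0.4676

0.4676 s


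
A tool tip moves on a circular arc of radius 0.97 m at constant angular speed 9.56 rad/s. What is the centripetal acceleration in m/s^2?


a_c = omega^2 * r = 9.56^2 * 0.97 = 88.6518

88.6518 m/s^2


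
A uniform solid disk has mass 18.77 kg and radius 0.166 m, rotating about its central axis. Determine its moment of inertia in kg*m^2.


I = (1/2)*m*R^2 = 0.5*18.77*0.166^2 = 0.2586

0.2586 kg*m^2


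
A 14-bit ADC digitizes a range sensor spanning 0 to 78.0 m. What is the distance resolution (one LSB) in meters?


res = range / 2^n = 78.0/2^14 = 78.0/16384 = 0.0048

0.0048 m


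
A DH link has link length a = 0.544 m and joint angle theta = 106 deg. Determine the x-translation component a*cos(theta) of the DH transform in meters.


a*cos(theta) = 0.544*cos(106 deg) = -0.1499

-0.1499 m


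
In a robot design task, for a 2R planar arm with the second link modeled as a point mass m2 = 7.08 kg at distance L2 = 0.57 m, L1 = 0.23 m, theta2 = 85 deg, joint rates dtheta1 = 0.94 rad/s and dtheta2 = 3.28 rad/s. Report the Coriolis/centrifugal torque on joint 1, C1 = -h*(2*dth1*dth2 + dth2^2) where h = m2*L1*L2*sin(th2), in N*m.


h = m2*L1*L2*sin(th2) = 7.08*0.23*0.57*sin(85 deg) = 0.924656
C1 = -h*(2*0.94*3.28 + 3.28^2) = -0.924656*16.9248 = -15.6496

-15.6496 N*m


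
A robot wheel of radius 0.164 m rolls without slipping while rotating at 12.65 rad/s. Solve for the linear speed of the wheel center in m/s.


v = omega * r = 12.65 * 0.164 = 2.0746

2.0746 m/s


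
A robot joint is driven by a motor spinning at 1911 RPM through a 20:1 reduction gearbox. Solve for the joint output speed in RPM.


omega_joint = omega_motor / N = 1911 / 20 = 95.5500

95.5500 RPM


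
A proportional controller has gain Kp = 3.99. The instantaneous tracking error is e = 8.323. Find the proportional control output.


u_P = Kp * e = 3.99 * 8.323 = 33.2088

33.2088


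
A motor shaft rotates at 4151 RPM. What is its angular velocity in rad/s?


omega = 4151 * 2*pi/60 = 434.6917

434.6917 rad/s


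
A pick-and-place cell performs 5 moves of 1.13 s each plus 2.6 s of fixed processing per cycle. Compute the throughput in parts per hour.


T_cycle = 5*1.13 + 2.6 = 8.2500 s
rate = 3600/T = 436.3636

436.3636 parts/hour


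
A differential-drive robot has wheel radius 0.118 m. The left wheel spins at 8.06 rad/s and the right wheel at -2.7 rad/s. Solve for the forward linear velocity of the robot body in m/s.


v = r*(wR + wL)/2 = 0.118*(-2.7 + 8.06)/2 = 0.3162

0.3162 m/s


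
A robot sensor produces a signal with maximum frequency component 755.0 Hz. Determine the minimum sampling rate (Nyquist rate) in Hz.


f_s,min = 2*f_max = 2*755.0 = 1510.0000

1510.0000 Hz


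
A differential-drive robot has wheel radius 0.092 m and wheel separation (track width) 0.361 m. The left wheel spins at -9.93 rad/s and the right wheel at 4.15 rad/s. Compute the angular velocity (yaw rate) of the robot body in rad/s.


omega = r*(wR - wL)/L = 0.092*(4.15 - (-9.93))/0.361 = 3.5883

3.5883 rad/s


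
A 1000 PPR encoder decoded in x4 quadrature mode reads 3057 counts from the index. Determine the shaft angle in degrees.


angle = counts * 360 / (PPR*4) = 3057 * 360 / 4000 = 275.1300

275.1300 degrees


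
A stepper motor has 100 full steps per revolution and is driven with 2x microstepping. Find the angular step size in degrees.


step = 360/(100*2) = 360/200 = 1.8000

1.8000 degrees


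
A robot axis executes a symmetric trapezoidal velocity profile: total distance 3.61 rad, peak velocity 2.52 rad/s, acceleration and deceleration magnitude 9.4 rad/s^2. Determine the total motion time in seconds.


t_acc = v/a = 2.52/9.4 = 0.268085 s
d_acc = v^2/(2a) = 0.337787 rad (each ramp)
d_cruise = 3.61 - 2*0.337787 = 2.934426 rad
t_cruise = 2.934426/2.52 = 1.164455 s
t_total = 2*0.268085 + 1.164455 = 1.7006

1.7006 s


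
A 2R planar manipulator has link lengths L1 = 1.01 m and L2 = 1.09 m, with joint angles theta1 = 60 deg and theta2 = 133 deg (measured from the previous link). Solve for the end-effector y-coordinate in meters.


y = L1*sin(th1) + L2*sin(th1+th2) = 1.01*sin(60 deg) + 1.09*sin(193 deg) = 0.6295

0.6295 m


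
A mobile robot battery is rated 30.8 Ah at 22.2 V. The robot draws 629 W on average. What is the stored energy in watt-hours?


E = capacity * V = 30.8*22.2 = 683.7600

683.7600 Wh


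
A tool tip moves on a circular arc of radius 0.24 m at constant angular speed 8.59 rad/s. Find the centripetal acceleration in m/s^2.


a_c = omega^2 * r = 8.59^2 * 0.24 = 17.7091

17.7091 m/s^2


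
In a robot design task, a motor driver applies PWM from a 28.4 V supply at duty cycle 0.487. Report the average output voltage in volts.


V_avg = V_supply * D = 28.4*0.487 = 13.8308

13.8308 V


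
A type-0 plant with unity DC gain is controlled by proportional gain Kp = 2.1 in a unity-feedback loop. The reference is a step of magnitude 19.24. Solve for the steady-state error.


e_ss = R/(1 + Kp) = 19.24/(1 + 2.1) = 19.24/3.1000 = 6.2065

6.2065


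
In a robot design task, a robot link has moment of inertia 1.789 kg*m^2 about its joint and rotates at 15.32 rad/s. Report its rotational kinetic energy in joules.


KE = (1/2)*I*omega^2 = 0.5*1.789*15.32^2 = 209.9413

209.9413 J


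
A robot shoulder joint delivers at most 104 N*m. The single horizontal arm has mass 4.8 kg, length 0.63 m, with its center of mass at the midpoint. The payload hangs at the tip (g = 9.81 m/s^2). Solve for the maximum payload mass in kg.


tau_arm = m_arm*g*(L/2) = 4.8*9.81*0.63/2 = 14.8327 N*m
tau_payload = tau_max - tau_arm = 104 - 14.8327 = 89.1673
m_payload = tau_payload / (g*L) = 89.1673 / (9.81*0.63) = 14.4277

14.4277 kg


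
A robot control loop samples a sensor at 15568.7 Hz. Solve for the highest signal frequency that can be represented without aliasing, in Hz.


f_max = f_s/2 = 15568.7/2 = 7784.3500

7784.3500 Hz


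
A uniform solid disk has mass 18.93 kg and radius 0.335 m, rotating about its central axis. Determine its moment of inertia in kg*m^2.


I = (1/2)*m*R^2 = 0.5*18.93*0.335^2 = 1.0622

1.0622 kg*m^2


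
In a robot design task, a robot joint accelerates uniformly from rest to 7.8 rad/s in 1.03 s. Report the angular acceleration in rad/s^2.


alpha = delta_omega / t = 7.8 / 1.03 = 7.5728

7.5728 rad/s^2


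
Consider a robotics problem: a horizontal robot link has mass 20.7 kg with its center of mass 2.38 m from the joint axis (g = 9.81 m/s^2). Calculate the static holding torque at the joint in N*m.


tau = m*g*L = 20.7 * 9.81 * 2.38 = 483.2995

483.2995 N*m


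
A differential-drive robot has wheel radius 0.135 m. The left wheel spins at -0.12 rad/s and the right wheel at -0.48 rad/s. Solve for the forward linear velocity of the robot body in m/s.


v = r*(wR + wL)/2 = 0.135*(-0.48 + -0.12)/2 = -0.0405

-0.0405 m/s


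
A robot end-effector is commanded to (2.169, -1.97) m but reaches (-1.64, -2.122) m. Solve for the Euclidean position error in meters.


dx = -1.64 - (2.169) = -3.8090, dy = -2.122 - (-1.97) = -0.1520
err = sqrt(14.508481 + 0.023104) = 3.8120

3.8120 m


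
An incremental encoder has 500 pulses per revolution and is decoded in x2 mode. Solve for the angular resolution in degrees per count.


resolution = 360 / (PPR * 2) = 360 / 1000 = 0.3600

0.3600 degrees


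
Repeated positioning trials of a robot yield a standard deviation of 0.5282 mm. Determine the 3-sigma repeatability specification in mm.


repeatability = 3*sigma = 3*0.5282 = 1.5846

1.5846 mm


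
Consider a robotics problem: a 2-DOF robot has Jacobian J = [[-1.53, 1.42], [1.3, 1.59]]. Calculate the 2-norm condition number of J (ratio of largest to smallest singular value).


JJ^T eigenvalues: trace(JJ^T) = 8.5754, det(JJ^T) = det(J)^2 = 18.30727369
s_max^2 = (8.5754 + sqrt(0.30839040))/2 = 4.56536455
s_min^2 = (8.5754 - sqrt(0.30839040))/2 = 4.01003545
kappa = s_max/s_min = sqrt(4.56536455/4.01003545) = 1.0670

1.0670


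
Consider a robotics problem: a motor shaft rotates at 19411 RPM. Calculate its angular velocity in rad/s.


omega = 19411 * 2*pi/60 = 2032.7152

2032.7152 rad/s


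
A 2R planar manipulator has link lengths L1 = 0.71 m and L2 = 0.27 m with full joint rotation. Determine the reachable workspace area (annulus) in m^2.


r_max = L1 + L2 = 0.9800, r_min = |L1 - L2| = 0.4400
A = pi*(r_max^2 - r_min^2) = pi*(0.9604 - 0.1936) = 2.4090

2.4090 m^2


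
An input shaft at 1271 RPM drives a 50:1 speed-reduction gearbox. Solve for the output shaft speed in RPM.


omega_out = omega_in / N = 1271 / 50 = 25.4200

25.4200 RPM


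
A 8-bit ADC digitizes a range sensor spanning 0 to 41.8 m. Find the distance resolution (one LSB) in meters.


res = range / 2^n = 41.8/2^8 = 41.8/256 = 0.1633

0.1633 m


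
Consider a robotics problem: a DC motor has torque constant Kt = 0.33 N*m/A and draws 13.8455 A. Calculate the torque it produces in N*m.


tau = Kt * I = 0.33*13.8455 = 4.5690

4.5690 N*m


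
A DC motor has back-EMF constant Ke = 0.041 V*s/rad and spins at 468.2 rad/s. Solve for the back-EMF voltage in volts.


V_emf = Ke * omega = 0.041*468.2 = 19.1962

19.1962 V


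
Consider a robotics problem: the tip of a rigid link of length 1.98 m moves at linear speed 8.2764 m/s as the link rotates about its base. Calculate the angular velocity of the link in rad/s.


omega = v / L = 8.2764 / 1.98 = 4.1800

4.1800 rad/s


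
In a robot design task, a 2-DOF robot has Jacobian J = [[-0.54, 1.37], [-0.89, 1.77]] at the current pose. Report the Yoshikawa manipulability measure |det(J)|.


det(J) = -0.54*1.77 - (1.37)*(-0.89) = 0.2635
|det(J)| = 0.2635

0.2635


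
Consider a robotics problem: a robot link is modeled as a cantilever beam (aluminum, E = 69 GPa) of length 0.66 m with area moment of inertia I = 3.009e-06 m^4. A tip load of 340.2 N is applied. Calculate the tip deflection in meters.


delta = F*L^3/(3*E*I) = 340.2*0.66^3/(3*6.900e+10*3.009e-06)
      = 97.8061392/622863 = 1.5703e-04

1.5703e-04 m


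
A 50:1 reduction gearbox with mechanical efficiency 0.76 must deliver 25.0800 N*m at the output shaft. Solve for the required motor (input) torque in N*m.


tau_in = tau_out / (N * eta) = 25.0800 / (50 * 0.76) = 0.6600

0.6600 N*m


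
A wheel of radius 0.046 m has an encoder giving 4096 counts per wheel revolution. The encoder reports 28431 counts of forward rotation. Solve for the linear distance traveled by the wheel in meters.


revs = 28431/4096 = 6.941162
d = revs * 2*pi*r = 6.941162 * 2*pi*0.046 = 2.0062

2.0062 m


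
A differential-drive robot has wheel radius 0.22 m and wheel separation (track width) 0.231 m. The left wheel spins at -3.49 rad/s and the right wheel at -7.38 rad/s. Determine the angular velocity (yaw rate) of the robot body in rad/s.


omega = r*(wR - wL)/L = 0.22*(-7.38 - (-3.49))/0.231 = -3.7048

-3.7048 rad/s


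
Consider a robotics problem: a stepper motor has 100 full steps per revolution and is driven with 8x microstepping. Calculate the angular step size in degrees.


step = 360/(100*8) = 360/800 = 0.4500

0.4500 degrees


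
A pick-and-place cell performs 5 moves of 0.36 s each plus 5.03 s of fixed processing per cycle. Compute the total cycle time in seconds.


T = 5*0.36 + 5.03 = 6.8300

6.8300 s


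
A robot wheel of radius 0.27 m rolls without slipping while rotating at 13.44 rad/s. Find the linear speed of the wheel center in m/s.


v = omega * r = 13.44 * 0.27 = 3.6288

3.6288 m/s


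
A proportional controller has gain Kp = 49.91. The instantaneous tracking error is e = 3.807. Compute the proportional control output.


u_P = Kp * e = 49.91 * 3.807 = 190.0074

190.0074


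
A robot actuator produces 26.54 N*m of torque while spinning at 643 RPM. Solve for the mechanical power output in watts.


omega = 643 * 2*pi/60 = 67.334803 rad/s
P = tau * omega = 26.54 * 67.334803 = 1787.0657

1787.0657 W


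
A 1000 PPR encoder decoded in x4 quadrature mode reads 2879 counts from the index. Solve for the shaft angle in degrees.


angle = counts * 360 / (PPR*4) = 2879 * 360 / 4000 = 259.1100

259.1100 degrees


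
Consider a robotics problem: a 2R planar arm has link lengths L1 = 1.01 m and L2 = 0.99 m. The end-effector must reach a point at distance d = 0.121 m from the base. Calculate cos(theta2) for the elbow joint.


cos(th2) = (d^2 - L1^2 - L2^2)/(2*L1*L2) = (0.121^2 - 1.01^2 - 0.99^2)/(2*1.01*0.99) = -0.9929

-0.9929


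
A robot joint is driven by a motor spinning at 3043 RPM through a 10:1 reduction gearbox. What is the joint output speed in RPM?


omega_joint = omega_motor / N = 3043 / 10 = 304.3000

304.3000 RPM


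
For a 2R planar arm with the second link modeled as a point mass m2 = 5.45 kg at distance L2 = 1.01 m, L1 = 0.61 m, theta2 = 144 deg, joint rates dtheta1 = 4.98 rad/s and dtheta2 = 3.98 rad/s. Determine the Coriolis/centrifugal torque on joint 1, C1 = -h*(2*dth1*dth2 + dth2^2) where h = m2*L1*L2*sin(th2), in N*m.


h = m2*L1*L2*sin(th2) = 5.45*0.61*1.01*sin(144 deg) = 1.973633
C1 = -h*(2*4.98*3.98 + 3.98^2) = -1.973633*55.4812 = -109.4995

-109.4995 N*m


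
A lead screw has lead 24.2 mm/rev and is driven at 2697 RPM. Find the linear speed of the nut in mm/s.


v = lead * (RPM/60) = 24.2*2697/60 = 1087.7900

1087.7900 mm/s


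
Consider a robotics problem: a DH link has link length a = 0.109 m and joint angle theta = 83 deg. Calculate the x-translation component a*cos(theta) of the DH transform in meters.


a*cos(theta) = 0.109*cos(83 deg) = 0.0133

0.0133 m


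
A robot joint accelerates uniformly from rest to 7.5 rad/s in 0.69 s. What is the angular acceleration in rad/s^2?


alpha = delta_omega / t = 7.5 / 0.69 = 10.8696

10.8696 rad/s^2


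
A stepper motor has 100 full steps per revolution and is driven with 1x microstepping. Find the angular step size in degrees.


step = 360/(100*1) = 360/100 = 3.6000

3.6000 degrees


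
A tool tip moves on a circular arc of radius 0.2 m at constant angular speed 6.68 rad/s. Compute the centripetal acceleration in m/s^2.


a_c = omega^2 * r = 6.68^2 * 0.2 = 8.9245

8.9245 m/s^2


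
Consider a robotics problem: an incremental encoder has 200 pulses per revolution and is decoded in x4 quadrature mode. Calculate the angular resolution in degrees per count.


resolution = 360 / (PPR * 4) = 360 / 800 = 0.4500

0.4500 degrees


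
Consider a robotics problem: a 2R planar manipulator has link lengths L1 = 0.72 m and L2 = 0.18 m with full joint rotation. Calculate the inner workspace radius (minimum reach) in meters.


r_min = |L1 - L2| = |0.72 - 0.18| = 0.5400

0.5400 m


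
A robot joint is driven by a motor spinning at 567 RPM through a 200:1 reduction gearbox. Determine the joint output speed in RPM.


omega_joint = omega_motor / N = 567 / 200 = 2.8350

2.8350 RPM


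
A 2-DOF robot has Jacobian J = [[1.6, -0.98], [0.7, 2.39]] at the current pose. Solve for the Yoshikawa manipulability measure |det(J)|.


det(J) = 1.6*2.39 - (-0.98)*(0.7) = 4.5100
|det(J)| = 4.5100

4.5100


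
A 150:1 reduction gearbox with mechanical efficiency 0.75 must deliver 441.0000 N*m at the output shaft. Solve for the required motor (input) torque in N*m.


tau_in = tau_out / (N * eta) = 441.0000 / (150 * 0.75) = 3.9200

3.9200 N*m


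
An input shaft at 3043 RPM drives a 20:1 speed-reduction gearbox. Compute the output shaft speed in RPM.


omega_out = omega_in / N = 3043 / 20 = 152.1500

152.1500 RPM


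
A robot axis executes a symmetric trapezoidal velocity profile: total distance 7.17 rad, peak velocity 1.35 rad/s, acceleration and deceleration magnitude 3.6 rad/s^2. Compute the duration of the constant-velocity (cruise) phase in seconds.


t_acc = v/a = 0.375000 s, d_acc = v^2/(2a) = 0.253125 rad each
d_cruise = 7.17 - 2*0.253125 = 6.663750 rad
t_cruise = d_cruise/v = 6.663750/1.35 = 4.9361

4.9361 s


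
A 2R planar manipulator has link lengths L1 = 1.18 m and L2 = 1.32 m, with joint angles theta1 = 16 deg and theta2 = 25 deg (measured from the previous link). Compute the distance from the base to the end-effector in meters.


x = L1*cos(th1) + L2*cos(th1+th2) = 2.130505
y = L1*sin(th1) + L2*sin(th1+th2) = 1.191250
d = sqrt(x^2 + y^2) = sqrt(4.539052 + 1.419077) = 2.4409

2.4409 m


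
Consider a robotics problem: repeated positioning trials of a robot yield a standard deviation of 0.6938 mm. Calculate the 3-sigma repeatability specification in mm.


repeatability = 3*sigma = 3*0.6938 = 2.0814

2.0814 mm


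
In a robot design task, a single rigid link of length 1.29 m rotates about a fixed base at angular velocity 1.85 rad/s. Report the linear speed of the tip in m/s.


v = L*omega = 1.29 * 1.85 = 2.3865

2.3865 m/s


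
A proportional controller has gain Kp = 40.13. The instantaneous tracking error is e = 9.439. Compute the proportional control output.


u_P = Kp * e = 40.13 * 9.439 = 378.7871

378.7871


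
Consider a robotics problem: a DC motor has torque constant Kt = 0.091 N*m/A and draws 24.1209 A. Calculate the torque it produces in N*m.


tau = Kt * I = 0.091*24.1209 = 2.1950

2.1950 N*m


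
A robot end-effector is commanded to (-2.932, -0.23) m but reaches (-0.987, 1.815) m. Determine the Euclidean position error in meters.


dx = -0.987 - (-2.932) = 1.9450, dy = 1.815 - (-0.23) = 2.0450
err = sqrt(3.783025 + 4.182025) = 2.8222

2.8222 m


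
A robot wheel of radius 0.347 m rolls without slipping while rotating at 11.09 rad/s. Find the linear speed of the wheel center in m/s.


v = omega * r = 11.09 * 0.347 = 3.8482

3.8482 m/s


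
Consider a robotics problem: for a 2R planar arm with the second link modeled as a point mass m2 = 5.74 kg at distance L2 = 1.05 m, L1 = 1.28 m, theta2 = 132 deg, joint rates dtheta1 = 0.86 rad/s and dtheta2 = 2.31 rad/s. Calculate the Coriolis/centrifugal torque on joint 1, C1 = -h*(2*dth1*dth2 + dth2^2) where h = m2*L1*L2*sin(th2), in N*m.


h = m2*L1*L2*sin(th2) = 5.74*1.28*1.05*sin(132 deg) = 5.733035
C1 = -h*(2*0.86*2.31 + 2.31^2) = -5.733035*9.3093 = -53.3705

-53.3705 N*m


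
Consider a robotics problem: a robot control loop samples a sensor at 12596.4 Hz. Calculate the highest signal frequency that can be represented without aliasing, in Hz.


f_max = f_s/2 = 12596.4/2 = 6298.2000

6298.2000 Hz


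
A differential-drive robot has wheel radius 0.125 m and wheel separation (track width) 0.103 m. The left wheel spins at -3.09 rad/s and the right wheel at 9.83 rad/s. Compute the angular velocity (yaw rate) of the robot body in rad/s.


omega = r*(wR - wL)/L = 0.125*(9.83 - (-3.09))/0.103 = 15.6796

15.6796 rad/s


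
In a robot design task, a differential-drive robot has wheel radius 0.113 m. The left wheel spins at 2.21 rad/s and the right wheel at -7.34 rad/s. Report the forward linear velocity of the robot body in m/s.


v = r*(wR + wL)/2 = 0.113*(-7.34 + 2.21)/2 = -0.2898

-0.2898 m/s


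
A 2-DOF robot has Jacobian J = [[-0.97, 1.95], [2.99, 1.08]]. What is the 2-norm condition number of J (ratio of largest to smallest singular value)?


JJ^T eigenvalues: trace(JJ^T) = 14.8499, det(JJ^T) = det(J)^2 = 47.30825961
s_max^2 = (14.8499 + sqrt(31.28649157))/2 = 10.22166645
s_min^2 = (14.8499 - sqrt(31.28649157))/2 = 4.62823355
kappa = s_max/s_min = sqrt(10.22166645/4.62823355) = 1.4861

1.4861


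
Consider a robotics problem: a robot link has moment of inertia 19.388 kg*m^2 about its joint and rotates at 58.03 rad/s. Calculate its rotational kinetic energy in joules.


KE = (1/2)*I*omega^2 = 0.5*19.388*58.03^2 = 32644.3598

32644.3598 J


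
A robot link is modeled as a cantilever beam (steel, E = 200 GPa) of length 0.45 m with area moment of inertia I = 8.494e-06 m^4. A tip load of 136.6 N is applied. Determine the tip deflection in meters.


delta = F*L^3/(3*E*I) = 136.6*0.45^3/(3*2.000e+11*8.494e-06)
      = 12.447675/5096400 = 2.4424e-06

2.4424e-06 m


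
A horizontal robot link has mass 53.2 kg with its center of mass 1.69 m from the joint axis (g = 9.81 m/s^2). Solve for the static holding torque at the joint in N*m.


tau = m*g*L = 53.2 * 9.81 * 1.69 = 881.9975

881.9975 N*m


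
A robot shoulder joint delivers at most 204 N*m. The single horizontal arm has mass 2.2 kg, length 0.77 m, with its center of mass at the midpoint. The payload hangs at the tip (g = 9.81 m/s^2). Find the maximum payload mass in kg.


tau_arm = m_arm*g*(L/2) = 2.2*9.81*0.77/2 = 8.3091 N*m
tau_payload = tau_max - tau_arm = 204 - 8.3091 = 195.6909
m_payload = tau_payload / (g*L) = 195.6909 / (9.81*0.77) = 25.9066

25.9066 kg


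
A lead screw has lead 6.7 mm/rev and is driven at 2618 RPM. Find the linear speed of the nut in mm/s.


v = lead * (RPM/60) = 6.7*2618/60 = 292.3433

292.3433 mm/s


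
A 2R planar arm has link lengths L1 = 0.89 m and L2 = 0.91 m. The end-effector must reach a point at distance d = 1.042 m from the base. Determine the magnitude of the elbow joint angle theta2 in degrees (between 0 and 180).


cos(th2) = (d^2 - L1^2 - L2^2)/(2*L1*L2) = (1.042^2 - 0.89^2 - 0.91^2)/(2*0.89*0.91) = -0.32993950
th2 = acos(-0.32993950) = 109.2651 deg

109.2651 degrees


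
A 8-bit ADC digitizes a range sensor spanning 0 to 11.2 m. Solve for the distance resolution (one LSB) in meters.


res = range / 2^n = 11.2/2^8 = 11.2/256 = 0.0437

0.0437 m


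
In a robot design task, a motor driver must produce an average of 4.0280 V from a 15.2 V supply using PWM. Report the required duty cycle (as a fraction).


D = V_avg/V_supply = 4.0280/15.2 = 0.2650

0.2650


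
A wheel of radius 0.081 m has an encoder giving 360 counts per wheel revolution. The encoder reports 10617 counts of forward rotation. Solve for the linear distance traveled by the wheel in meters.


revs = 10617/360 = 29.491667
d = revs * 2*pi*r = 29.491667 * 2*pi*0.081 = 15.0094

15.0094 m


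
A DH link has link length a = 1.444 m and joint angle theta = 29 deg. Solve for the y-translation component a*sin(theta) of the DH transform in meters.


a*sin(theta) = 1.444*sin(29 deg) = 0.7001

0.7001 m


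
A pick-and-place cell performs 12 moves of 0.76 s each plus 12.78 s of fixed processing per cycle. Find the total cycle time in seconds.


T = 12*0.76 + 12.78 = 21.9000

21.9000 s


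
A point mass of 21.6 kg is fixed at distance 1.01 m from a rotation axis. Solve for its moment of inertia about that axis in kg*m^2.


I = m*r^2 = 21.6*1.01^2 = 22.0342

22.0342 kg*m^2


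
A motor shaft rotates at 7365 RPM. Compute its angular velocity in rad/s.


omega = 7365 * 2*pi/60 = 771.2610

771.2610 rad/s


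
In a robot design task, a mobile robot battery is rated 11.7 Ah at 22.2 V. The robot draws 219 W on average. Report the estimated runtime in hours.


E = 11.7*22.2 = 259.7400 Wh
t = E/P = 259.7400/219 = 1.1860

1.1860 hours


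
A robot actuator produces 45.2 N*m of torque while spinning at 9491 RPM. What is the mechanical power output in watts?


omega = 9491 * 2*pi/60 = 993.895196 rad/s
P = tau * omega = 45.2 * 993.895196 = 44924.0629

44924.0629 W


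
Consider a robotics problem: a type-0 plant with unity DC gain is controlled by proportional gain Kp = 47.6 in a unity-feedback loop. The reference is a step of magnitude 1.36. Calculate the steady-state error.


e_ss = R/(1 + Kp) = 1.36/(1 + 47.6) = 1.36/48.6000 = 0.0280

0.0280


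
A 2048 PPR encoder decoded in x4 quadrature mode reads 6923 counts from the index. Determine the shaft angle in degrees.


angle = counts * 360 / (PPR*4) = 6923 * 360 / 8192 = 304.2334

304.2334 degrees


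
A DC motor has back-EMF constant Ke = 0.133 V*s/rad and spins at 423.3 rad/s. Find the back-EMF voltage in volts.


V_emf = Ke * omega = 0.133*423.3 = 56.2989

56.2989 V


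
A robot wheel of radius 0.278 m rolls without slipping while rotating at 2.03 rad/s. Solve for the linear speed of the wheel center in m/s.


v = omega * r = 2.03 * 0.278 = 0.5643

0.5643 m/s


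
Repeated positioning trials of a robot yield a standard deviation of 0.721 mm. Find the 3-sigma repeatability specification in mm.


repeatability = 3*sigma = 3*0.721 = 2.1630

2.1630 mm


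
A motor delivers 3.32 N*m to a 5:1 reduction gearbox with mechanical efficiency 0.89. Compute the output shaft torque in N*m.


tau_out = tau_in * N * eta = 3.32 * 5 * 0.89 = 14.7740

14.7740 N*m


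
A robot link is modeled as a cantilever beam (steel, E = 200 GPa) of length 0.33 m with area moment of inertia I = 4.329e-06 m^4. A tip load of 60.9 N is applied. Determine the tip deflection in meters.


delta = F*L^3/(3*E*I) = 60.9*0.33^3/(3*2.000e+11*4.329e-06)
      = 2.1885633/2597400 = 8.4260e-07

8.4260e-07 m


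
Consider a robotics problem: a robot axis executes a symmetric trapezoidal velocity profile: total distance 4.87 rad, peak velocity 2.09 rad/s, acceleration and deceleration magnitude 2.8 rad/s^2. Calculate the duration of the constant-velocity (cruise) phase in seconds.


t_acc = v/a = 0.746429 s, d_acc = v^2/(2a) = 0.780018 rad each
d_cruise = 4.87 - 2*0.780018 = 3.309964 rad
t_cruise = d_cruise/v = 3.309964/2.09 = 1.5837

1.5837 s


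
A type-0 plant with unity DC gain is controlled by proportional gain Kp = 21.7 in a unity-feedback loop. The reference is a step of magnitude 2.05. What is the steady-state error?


e_ss = R/(1 + Kp) = 2.05/(1 + 21.7) = 2.05/22.7000 = 0.0903

0.0903


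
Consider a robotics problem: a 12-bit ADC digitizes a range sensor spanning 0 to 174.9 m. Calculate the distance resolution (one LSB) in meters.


res = range / 2^n = 174.9/2^12 = 174.9/4096 = 0.0427

0.0427 m


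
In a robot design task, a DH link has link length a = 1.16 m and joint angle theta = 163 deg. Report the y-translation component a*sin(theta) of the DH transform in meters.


a*sin(theta) = 1.16*sin(163 deg) = 0.3392

0.3392 m


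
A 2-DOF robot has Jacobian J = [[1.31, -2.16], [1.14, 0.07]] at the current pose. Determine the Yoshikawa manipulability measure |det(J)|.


det(J) = 1.31*0.07 - (-2.16)*(1.14) = 2.5541
|det(J)| = 2.5541

2.5541


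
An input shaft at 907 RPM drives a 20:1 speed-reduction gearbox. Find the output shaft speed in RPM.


omega_out = omega_in / N = 907 / 20 = 45.3500

45.3500 RPM


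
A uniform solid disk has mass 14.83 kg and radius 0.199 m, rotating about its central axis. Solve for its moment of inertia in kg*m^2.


I = (1/2)*m*R^2 = 0.5*14.83*0.199^2 = 0.2936

0.2936 kg*m^2


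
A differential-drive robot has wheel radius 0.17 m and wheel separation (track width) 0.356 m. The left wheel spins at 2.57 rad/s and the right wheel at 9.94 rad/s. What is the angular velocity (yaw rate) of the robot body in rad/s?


omega = r*(wR - wL)/L = 0.17*(9.94 - (2.57))/0.356 = 3.5194

3.5194 rad/s


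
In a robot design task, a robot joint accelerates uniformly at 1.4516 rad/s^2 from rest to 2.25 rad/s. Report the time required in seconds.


t = delta_omega / alpha = 2.25 / 1.4516 = 1.5500

1.5500 s


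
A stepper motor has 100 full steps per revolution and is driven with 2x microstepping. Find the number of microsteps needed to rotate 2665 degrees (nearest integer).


step_size = 360/(100*2) = 360/200 = 1.800000 deg
n = 2665/(360/200) = 2665*200/360 = 1480.5556 -> 1481

1481 steps


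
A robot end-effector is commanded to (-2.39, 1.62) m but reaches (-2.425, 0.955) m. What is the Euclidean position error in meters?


dx = -2.425 - (-2.39) = -0.0350, dy = 0.955 - (1.62) = -0.6650
err = sqrt(0.001225 + 0.442225) = 0.6659

0.6659 m


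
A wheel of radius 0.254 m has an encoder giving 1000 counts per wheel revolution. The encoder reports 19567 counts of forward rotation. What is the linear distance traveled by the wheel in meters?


revs = 19567/1000 = 19.567000
d = revs * 2*pi*r = 19.567000 * 2*pi*0.254 = 31.2275

31.2275 m


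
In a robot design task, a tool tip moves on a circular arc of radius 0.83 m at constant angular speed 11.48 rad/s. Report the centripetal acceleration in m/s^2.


a_c = omega^2 * r = 11.48^2 * 0.83 = 109.3860

109.3860 m/s^2


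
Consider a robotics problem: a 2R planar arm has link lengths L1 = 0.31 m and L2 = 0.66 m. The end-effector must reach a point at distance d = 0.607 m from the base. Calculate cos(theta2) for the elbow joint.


cos(th2) = (d^2 - L1^2 - L2^2)/(2*L1*L2) = (0.607^2 - 0.31^2 - 0.66^2)/(2*0.31*0.66) = -0.3990

-0.3990


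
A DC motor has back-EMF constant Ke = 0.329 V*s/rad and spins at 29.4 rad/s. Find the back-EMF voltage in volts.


V_emf = Ke * omega = 0.329*29.4 = 9.6726

9.6726 V


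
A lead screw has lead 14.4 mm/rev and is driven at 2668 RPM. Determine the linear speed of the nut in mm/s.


v = lead * (RPM/60) = 14.4*2668/60 = 640.3200

640.3200 mm/s


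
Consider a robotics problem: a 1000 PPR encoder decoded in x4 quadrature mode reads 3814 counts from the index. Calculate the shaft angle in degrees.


angle = counts * 360 / (PPR*4) = 3814 * 360 / 4000 = 343.2600

343.2600 degrees


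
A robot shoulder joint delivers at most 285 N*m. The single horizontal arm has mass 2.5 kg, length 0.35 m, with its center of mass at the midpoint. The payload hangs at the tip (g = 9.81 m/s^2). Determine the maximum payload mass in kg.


tau_arm = m_arm*g*(L/2) = 2.5*9.81*0.35/2 = 4.2919 N*m
tau_payload = tau_max - tau_arm = 285 - 4.2919 = 280.7081
m_payload = tau_payload / (g*L) = 280.7081 / (9.81*0.35) = 81.7557

81.7557 kg


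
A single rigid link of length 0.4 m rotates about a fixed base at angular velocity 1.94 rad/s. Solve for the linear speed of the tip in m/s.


v = L*omega = 0.4 * 1.94 = 0.7760

0.7760 m/s


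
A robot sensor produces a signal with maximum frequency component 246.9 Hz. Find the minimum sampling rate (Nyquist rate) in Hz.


f_s,min = 2*f_max = 2*246.9 = 493.8000

493.8000 Hz


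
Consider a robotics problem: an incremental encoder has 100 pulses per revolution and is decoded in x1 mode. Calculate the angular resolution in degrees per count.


resolution = 360 / (PPR * 1) = 360 / 100 = 3.6000

3.6000 degrees


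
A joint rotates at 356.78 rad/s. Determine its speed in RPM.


RPM = 356.78 * 60/(2*pi) = 3406.9980

3406.9980 RPM


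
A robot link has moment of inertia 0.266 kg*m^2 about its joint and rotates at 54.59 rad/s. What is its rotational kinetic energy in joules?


KE = (1/2)*I*omega^2 = 0.5*0.266*54.59^2 = 396.3491

396.3491 J


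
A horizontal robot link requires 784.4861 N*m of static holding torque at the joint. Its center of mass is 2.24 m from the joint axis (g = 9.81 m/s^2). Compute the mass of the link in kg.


m = tau / (g*L) = 784.4861 / (9.81 * 2.24) = 35.7000

35.7000 kg


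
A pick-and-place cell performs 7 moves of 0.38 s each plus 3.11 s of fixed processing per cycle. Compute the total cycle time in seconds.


T = 7*0.38 + 3.11 = 5.7700

5.7700 s


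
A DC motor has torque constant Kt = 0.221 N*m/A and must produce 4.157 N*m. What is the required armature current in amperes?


I = tau / Kt = 4.157/0.221 = 18.8100

18.8100 A


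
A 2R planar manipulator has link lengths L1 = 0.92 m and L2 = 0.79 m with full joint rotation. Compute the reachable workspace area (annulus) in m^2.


r_max = L1 + L2 = 1.7100, r_min = |L1 - L2| = 0.1300
A = pi*(r_max^2 - r_min^2) = pi*(2.9241 - 0.0169) = 9.1332

9.1332 m^2


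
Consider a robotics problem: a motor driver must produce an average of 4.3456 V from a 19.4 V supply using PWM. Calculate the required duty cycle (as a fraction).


D = V_avg/V_supply = 4.3456/19.4 = 0.2240

0.2240


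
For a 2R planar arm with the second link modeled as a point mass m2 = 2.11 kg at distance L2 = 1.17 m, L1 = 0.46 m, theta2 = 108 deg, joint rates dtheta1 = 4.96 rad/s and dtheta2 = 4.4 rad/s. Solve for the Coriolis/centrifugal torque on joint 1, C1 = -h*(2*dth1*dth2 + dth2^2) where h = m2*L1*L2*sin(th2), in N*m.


h = m2*L1*L2*sin(th2) = 2.11*0.46*1.17*sin(108 deg) = 1.080022
C1 = -h*(2*4.96*4.4 + 4.4^2) = -1.080022*63.0080 = -68.0500

-68.0500 N*m


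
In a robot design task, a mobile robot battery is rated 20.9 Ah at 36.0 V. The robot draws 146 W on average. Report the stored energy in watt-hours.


E = capacity * V = 20.9*36.0 = 752.4000

752.4000 Wh


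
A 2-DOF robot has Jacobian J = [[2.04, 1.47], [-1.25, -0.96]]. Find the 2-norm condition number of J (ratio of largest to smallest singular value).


JJ^T eigenvalues: trace(JJ^T) = 8.8066, det(JJ^T) = det(J)^2 = 0.01461681
s_max^2 = (8.8066 + sqrt(77.49773632))/2 = 8.80493993
s_min^2 = (8.8066 - sqrt(77.49773632))/2 = 0.00166007
kappa = s_max/s_min = sqrt(8.80493993/0.00166007) = 72.8283

72.8283


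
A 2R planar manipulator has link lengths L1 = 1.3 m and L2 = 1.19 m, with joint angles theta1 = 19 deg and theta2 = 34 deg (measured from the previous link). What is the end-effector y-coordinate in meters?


y = L1*sin(th1) + L2*sin(th1+th2) = 1.3*sin(19 deg) + 1.19*sin(53 deg) = 1.3736

1.3736 m
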